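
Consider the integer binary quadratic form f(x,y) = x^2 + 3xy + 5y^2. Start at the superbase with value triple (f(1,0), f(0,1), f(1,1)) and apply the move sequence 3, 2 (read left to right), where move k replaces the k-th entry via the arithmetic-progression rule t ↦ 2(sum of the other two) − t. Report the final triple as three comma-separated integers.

start (1,5,9) = (f(1,0),f(0,1),f(1,1))
replace slot 3: 2·(1+5) − 9 = 3 → (1,5,3)
replace slot 2: 2·(1+3) − 5 = 3 → (1,3,3)

1,3,3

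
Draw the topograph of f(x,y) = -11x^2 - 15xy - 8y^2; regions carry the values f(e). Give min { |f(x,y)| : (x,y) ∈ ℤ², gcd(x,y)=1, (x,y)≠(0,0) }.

translate: b→-7 (≡15 mod 22), so (11,15,8)→(11,-7,4)
flip: (11,-7,4)→(4,7,11)
translate: b→-1 (≡7 mod 8), so (4,7,11)→(4,-1,8)
reduced (well bottom): (4,-1,8) with a≤c, −a<b≤a
well minimum |f| = |-4| = 4 (negative-definite)

4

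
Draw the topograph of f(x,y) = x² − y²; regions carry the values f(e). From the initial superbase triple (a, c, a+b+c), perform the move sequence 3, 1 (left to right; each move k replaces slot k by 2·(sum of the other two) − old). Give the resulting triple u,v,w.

start (1,-1,0) = (f(1,0),f(0,1),f(1,1))
replace slot 3: 2·(1+(-1)) − 0 = 0 → (1,-1,0)
replace slot 1: 2·((-1)+0) − 1 = -3 → (-3,-1,0)

-3,-1,0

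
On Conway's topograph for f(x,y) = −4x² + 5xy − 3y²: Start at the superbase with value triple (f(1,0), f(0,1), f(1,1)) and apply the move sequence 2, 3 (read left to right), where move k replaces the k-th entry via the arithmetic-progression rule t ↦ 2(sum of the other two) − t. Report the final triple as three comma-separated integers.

start (-4,-3,-2) = (f(1,0),f(0,1),f(1,1))
replace slot 2: 2·((-4)+(-2)) − (-3) = -9 → (-4,-9,-2)
replace slot 3: 2·((-4)+(-9)) − (-2) = -24 → (-4,-9,-24)

-4,-9,-24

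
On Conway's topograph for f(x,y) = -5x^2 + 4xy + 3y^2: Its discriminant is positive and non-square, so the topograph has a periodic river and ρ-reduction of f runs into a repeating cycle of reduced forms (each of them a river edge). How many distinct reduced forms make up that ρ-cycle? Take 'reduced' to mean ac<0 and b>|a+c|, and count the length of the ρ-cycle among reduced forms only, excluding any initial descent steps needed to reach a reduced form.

D = 76, ⌊√D⌋ = 8
river: ρ → (3,8,-1)
river: ρ → (-1,8,3)
river: ρ → (3,4,-5)
river: ρ → (-5,6,2)
river: ρ → (2,6,-5)
river: ρ → (-5,4,3)
ρ-cycle length = 6 (tail of 0 descent steps not counted)

6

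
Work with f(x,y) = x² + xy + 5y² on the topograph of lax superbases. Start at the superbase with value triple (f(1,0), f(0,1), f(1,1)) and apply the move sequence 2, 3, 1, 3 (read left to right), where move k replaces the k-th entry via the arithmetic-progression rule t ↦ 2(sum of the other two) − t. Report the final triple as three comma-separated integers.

start (1,5,7) = (f(1,0),f(0,1),f(1,1))
replace slot 2: 2·(1+7) − 5 = 11 → (1,11,7)
replace slot 3: 2·(1+11) − 7 = 17 → (1,11,17)
replace slot 1: 2·(11+17) − 1 = 55 → (55,11,17)
replace slot 3: 2·(55+11) − 17 = 115 → (55,11,115)

55,11,115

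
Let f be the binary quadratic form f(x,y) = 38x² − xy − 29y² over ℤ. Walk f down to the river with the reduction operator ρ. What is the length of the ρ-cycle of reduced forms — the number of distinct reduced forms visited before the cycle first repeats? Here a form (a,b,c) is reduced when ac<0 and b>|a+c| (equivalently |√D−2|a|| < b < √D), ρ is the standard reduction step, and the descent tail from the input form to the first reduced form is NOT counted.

D = 4409, ⌊√D⌋ = 66
descent: ρ → (-29,59,8)  [lands on river]
river: ρ → (8,53,-50)
river: ρ → (-50,47,11)
river: ρ → (11,63,-10)
river: ρ → (-10,57,29)
river: ρ → (29,59,-8)
river: ρ → (-8,53,50)
river: ρ → (50,47,-11)
river: ρ → (-11,63,10)
river: ρ → (10,57,-29)
ρ-cycle length = 10 (tail of 1 descent step not counted)

10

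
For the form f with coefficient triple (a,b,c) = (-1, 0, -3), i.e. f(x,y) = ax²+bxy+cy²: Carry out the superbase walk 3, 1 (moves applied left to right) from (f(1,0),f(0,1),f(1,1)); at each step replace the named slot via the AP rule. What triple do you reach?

start (-1,-3,-4) = (f(1,0),f(0,1),f(1,1))
replace slot 3: 2·((-1)+(-3)) − (-4) = -4 → (-1,-3,-4)
replace slot 1: 2·((-3)+(-4)) − (-1) = -13 → (-13,-3,-4)

-13,-3,-4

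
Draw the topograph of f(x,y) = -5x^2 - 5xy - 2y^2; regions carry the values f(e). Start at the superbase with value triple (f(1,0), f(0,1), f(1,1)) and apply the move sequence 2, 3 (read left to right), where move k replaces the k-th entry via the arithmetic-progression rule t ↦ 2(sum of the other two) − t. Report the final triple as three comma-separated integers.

start (-5,-2,-12) = (f(1,0),f(0,1),f(1,1))
replace slot 2: 2·((-5)+(-12)) − (-2) = -32 → (-5,-32,-12)
replace slot 3: 2·((-5)+(-32)) − (-12) = -62 → (-5,-32,-62)

-5,-32,-62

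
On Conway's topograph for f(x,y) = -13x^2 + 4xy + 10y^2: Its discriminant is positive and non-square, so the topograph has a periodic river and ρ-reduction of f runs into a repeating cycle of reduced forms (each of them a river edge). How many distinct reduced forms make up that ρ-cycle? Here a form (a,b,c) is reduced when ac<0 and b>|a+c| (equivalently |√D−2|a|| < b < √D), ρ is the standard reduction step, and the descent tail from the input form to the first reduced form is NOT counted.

D = 536, ⌊√D⌋ = 23
river: ρ → (10,16,-7)
river: ρ → (-7,12,14)
river: ρ → (14,16,-5)
river: ρ → (-5,14,17)
river: ρ → (17,20,-2)
river: ρ → (-2,20,17)
river: ρ → (17,14,-5)
river: ρ → (-5,16,14)
river: ρ → (14,12,-7)
river: ρ → (-7,16,10)
river: ρ → (10,4,-13)
river: ρ → (-13,22,1)
river: ρ → (1,22,-13)
river: ρ → (-13,4,10)
ρ-cycle length = 14 (tail of 0 descent steps not counted)

14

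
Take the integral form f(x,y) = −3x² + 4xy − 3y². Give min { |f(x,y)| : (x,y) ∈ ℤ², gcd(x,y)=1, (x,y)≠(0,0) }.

translate: b→2 (≡-4 mod 6), so (3,-4,3)→(3,2,2)
flip: (3,2,2)→(2,-2,3)
translate: b→2 (≡-2 mod 4), so (2,-2,3)→(2,2,3)
reduced (well bottom): (2,2,3) with a≤c, −a<b≤a
well minimum |f| = |-2| = 2 (negative-definite)

2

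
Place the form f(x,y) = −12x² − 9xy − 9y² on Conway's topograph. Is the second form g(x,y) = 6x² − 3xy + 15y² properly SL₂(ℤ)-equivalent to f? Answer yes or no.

D₁ = -351, D₂ = -351
f is negative-definite; reduce −f:
−f: flip: (12,9,9)→(9,-9,12)
−f: translate: b→9 (≡-9 mod 18), so (9,-9,12)→(9,9,12)
−f: reduced (well bottom): (9,9,12) with a≤c, −a<b≤a
flip sign back: reduced form of f is (-9,-9,-12)
g: reduced (well bottom): (6,-3,15) with a≤c, −a<b≤a
reduced forms (-9, -9, -12) vs (6, -3, 15) ⇒ inequivalent

no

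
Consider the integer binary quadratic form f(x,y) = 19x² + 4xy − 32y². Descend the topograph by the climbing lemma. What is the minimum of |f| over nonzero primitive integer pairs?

descent: ρ → (-32,-4,19)
descent: ρ → (19,42,-9)  [lands on river]
river: ρ → (-9,48,4)
river: ρ → (4,48,-9)
river: ρ → (-9,42,19)
river: ρ → (19,34,-17)
river: ρ → (-17,34,19)
closes: descent 2, river 6
min |a| on river = 4

4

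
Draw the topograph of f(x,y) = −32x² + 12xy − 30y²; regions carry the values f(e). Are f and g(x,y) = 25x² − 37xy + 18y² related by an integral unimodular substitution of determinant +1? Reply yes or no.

D₁ = -3696, D₂ = -431
discriminants differ ⇒ not SL₂(ℤ)-equivalent

no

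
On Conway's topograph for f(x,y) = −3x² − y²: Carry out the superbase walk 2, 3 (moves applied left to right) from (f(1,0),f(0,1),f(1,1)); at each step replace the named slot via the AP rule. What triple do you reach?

start (-3,-1,-4) = (f(1,0),f(0,1),f(1,1))
replace slot 2: 2·((-3)+(-4)) − (-1) = -13 → (-3,-13,-4)
replace slot 3: 2·((-3)+(-13)) − (-4) = -28 → (-3,-13,-28)

-3,-13,-28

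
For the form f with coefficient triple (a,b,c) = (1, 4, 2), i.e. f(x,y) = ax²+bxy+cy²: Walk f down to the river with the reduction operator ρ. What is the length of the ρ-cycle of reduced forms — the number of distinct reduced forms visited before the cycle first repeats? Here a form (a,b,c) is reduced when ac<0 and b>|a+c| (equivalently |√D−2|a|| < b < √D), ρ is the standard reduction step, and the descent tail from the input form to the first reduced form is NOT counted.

D = 8, ⌊√D⌋ = 2
descent: ρ → (2,0,-1)
descent: ρ → (-1,2,1)  [lands on river]
river: ρ → (1,2,-1)
ρ-cycle length = 2 (tail of 2 descent steps not counted)

2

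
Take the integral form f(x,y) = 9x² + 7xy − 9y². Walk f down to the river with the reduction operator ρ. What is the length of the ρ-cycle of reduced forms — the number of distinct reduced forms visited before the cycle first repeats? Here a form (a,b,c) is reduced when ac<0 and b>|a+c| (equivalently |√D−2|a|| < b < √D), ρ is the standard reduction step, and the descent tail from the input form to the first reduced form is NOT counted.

D = 373, ⌊√D⌋ = 19
river: ρ → (-9,11,7)
river: ρ → (7,17,-3)
river: ρ → (-3,19,1)
river: ρ → (1,19,-3)
river: ρ → (-3,17,7)
river: ρ → (7,11,-9)
river: ρ → (-9,7,9)
river: ρ → (9,11,-7)
river: ρ → (-7,17,3)
river: ρ → (3,19,-1)
river: ρ → (-1,19,3)
river: ρ → (3,17,-7)
river: ρ → (-7,11,9)
river: ρ → (9,7,-9)
ρ-cycle length = 14 (tail of 0 descent steps not counted)

14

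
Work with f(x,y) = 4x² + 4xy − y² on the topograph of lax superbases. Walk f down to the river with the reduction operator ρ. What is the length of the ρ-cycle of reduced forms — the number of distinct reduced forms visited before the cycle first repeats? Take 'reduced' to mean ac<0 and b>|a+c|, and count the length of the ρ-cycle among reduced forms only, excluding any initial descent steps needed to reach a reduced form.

D = 32, ⌊√D⌋ = 5
river: ρ → (-1,4,4)
river: ρ → (4,4,-1)
ρ-cycle length = 2 (tail of 0 descent steps not counted)

2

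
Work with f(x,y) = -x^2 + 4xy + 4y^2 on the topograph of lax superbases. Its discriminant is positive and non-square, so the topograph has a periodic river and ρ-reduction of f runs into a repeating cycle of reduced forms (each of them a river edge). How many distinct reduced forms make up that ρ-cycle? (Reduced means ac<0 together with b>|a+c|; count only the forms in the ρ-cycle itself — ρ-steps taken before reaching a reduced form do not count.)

D = 32, ⌊√D⌋ = 5
river: ρ → (4,4,-1)
river: ρ → (-1,4,4)
ρ-cycle length = 2 (tail of 0 descent steps not counted)

2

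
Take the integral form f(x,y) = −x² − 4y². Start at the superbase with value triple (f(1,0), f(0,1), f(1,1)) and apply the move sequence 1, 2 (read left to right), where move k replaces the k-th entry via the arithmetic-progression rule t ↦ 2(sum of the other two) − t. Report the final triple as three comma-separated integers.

start (-1,-4,-5) = (f(1,0),f(0,1),f(1,1))
replace slot 1: 2·((-4)+(-5)) − (-1) = -17 → (-17,-4,-5)
replace slot 2: 2·((-17)+(-5)) − (-4) = -40 → (-17,-40,-5)

-17,-40,-5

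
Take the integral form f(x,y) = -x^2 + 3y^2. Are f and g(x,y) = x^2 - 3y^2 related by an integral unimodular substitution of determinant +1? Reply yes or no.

D₁ = 12, D₂ = 12
river cycle of f (length 2): (-1, 2, 2), (2, 2, -1)
river cycle of g (length 2): (1, 2, -2), (-2, 2, 1)
cycles differ ⇒ inequivalent

no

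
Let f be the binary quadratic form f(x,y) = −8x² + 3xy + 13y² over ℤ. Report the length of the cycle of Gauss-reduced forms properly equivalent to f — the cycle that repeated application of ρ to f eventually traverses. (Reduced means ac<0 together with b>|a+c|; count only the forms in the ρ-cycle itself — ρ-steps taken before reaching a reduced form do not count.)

D = 425, ⌊√D⌋ = 20
descent: ρ → (13,-3,-8)
descent: ρ → (-8,19,2)  [lands on river]
river: ρ → (2,17,-17)
river: ρ → (-17,17,2)
river: ρ → (2,19,-8)
river: ρ → (-8,13,8)
river: ρ → (8,19,-2)
river: ρ → (-2,17,17)
river: ρ → (17,17,-2)
river: ρ → (-2,19,8)
river: ρ → (8,13,-8)
ρ-cycle length = 10 (tail of 2 descent steps not counted)

10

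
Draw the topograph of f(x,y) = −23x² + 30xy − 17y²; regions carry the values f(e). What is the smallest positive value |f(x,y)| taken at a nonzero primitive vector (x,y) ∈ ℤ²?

translate: b→16 (≡-30 mod 46), so (23,-30,17)→(23,16,10)
flip: (23,16,10)→(10,-16,23)
translate: b→4 (≡-16 mod 20), so (10,-16,23)→(10,4,17)
reduced (well bottom): (10,4,17) with a≤c, −a<b≤a
well minimum |f| = |-10| = 10 (negative-definite)

10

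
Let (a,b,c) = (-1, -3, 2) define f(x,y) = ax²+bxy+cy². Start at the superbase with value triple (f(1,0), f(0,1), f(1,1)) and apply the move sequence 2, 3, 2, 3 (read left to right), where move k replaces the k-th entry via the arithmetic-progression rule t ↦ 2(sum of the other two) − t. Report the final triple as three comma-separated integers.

start (-1,2,-2) = (f(1,0),f(0,1),f(1,1))
replace slot 2: 2·((-1)+(-2)) − 2 = -8 → (-1,-8,-2)
replace slot 3: 2·((-1)+(-8)) − (-2) = -16 → (-1,-8,-16)
replace slot 2: 2·((-1)+(-16)) − (-8) = -26 → (-1,-26,-16)
replace slot 3: 2·((-1)+(-26)) − (-16) = -38 → (-1,-26,-38)

-1,-26,-38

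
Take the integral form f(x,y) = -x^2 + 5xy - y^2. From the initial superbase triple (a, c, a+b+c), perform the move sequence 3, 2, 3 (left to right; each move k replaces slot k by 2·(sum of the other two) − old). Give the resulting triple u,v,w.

start (-1,-1,3) = (f(1,0),f(0,1),f(1,1))
replace slot 3: 2·((-1)+(-1)) − 3 = -7 → (-1,-1,-7)
replace slot 2: 2·((-1)+(-7)) − (-1) = -15 → (-1,-15,-7)
replace slot 3: 2·((-1)+(-15)) − (-7) = -25 → (-1,-15,-25)

-1,-15,-25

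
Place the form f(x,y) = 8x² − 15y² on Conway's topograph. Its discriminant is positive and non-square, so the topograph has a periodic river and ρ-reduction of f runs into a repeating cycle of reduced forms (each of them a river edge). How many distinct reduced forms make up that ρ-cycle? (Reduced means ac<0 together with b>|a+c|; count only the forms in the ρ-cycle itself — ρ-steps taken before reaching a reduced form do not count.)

D = 480, ⌊√D⌋ = 21
descent: ρ → (-15,0,8)
descent: ρ → (8,16,-7)  [lands on river]
river: ρ → (-7,12,12)
river: ρ → (12,12,-7)
river: ρ → (-7,16,8)
ρ-cycle length = 4 (tail of 2 descent steps not counted)

4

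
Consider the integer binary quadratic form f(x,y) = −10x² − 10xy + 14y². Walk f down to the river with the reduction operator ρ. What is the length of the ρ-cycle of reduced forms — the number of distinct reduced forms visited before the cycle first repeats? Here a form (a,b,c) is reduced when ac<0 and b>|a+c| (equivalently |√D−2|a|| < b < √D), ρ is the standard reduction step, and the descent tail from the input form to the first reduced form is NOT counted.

D = 660, ⌊√D⌋ = 25
descent: ρ → (14,10,-10)  [lands on river]
river: ρ → (-10,10,14)
river: ρ → (14,18,-6)
river: ρ → (-6,18,14)
ρ-cycle length = 4 (tail of 1 descent step not counted)

4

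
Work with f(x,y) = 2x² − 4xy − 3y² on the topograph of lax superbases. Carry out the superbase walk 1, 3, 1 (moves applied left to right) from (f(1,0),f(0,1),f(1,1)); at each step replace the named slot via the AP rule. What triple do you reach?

start (2,-3,-5) = (f(1,0),f(0,1),f(1,1))
replace slot 1: 2·((-3)+(-5)) − 2 = -18 → (-18,-3,-5)
replace slot 3: 2·((-18)+(-3)) − (-5) = -37 → (-18,-3,-37)
replace slot 1: 2·((-3)+(-37)) − (-18) = -62 → (-62,-3,-37)

-62,-3,-37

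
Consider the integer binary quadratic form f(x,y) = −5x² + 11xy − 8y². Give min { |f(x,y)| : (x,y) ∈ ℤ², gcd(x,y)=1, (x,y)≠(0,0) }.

translate: b→-1 (≡-11 mod 10), so (5,-11,8)→(5,-1,2)
flip: (5,-1,2)→(2,1,5)
reduced (well bottom): (2,1,5) with a≤c, −a<b≤a
well minimum |f| = |-2| = 2 (negative-definite)

2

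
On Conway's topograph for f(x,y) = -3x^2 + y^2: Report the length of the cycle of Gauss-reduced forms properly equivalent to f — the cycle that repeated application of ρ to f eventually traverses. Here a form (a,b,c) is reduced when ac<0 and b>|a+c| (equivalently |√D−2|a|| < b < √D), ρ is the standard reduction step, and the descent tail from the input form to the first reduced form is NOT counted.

D = 12, ⌊√D⌋ = 3
descent: ρ → (1,2,-2)  [lands on river]
river: ρ → (-2,2,1)
ρ-cycle length = 2 (tail of 1 descent step not counted)

2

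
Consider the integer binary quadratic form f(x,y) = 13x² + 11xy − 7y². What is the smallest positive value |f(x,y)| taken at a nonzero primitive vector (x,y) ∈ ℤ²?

river: ρ → (-7,17,7)
river: ρ → (7,11,-13)
river: ρ → (-13,15,5)
river: ρ → (5,15,-13)
river: ρ → (-13,11,7)
river: ρ → (7,17,-7)
river: ρ → (-7,11,13)
river: ρ → (13,15,-5)
river: ρ → (-5,15,13)
river: ρ → (13,11,-7)
closes: descent 0, river 10
min |a| on river = 5

5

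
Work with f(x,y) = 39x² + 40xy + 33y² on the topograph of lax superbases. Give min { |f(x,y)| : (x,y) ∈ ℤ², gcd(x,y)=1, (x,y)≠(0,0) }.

translate: b→-38 (≡40 mod 78), so (39,40,33)→(39,-38,32)
flip: (39,-38,32)→(32,38,39)
translate: b→-26 (≡38 mod 64), so (32,38,39)→(32,-26,33)
reduced (well bottom): (32,-26,33) with a≤c, −a<b≤a
well minimum = a = 32

32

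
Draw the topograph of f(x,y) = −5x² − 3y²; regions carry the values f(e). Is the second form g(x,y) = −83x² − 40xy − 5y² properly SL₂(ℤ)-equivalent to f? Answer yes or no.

D₁ = -60, D₂ = -60
f is negative-definite; reduce −f:
−f: flip: (5,0,3)→(3,0,5)
−f: reduced (well bottom): (3,0,5) with a≤c, −a<b≤a
flip sign back: reduced form of f is (-3,0,-5)
g is negative-definite; reduce −g:
−g: flip: (83,40,5)→(5,-40,83)
−g: translate: b→0 (≡-40 mod 10), so (5,-40,83)→(5,0,3)
−g: flip: (5,0,3)→(3,0,5)
−g: reduced (well bottom): (3,0,5) with a≤c, −a<b≤a
flip sign back: reduced form of g is (-3,0,-5)
reduced forms (-3, 0, -5) vs (-3, 0, -5) ⇒ equivalent

yes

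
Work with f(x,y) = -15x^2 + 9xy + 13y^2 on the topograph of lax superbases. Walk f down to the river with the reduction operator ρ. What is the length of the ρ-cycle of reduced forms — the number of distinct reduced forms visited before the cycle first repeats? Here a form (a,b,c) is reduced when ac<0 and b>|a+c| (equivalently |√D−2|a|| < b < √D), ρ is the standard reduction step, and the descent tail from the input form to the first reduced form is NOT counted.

D = 861, ⌊√D⌋ = 29
river: ρ → (13,17,-11)
river: ρ → (-11,27,3)
river: ρ → (3,27,-11)
river: ρ → (-11,17,13)
river: ρ → (13,9,-15)
river: ρ → (-15,21,7)
river: ρ → (7,21,-15)
river: ρ → (-15,9,13)
ρ-cycle length = 8 (tail of 0 descent steps not counted)

8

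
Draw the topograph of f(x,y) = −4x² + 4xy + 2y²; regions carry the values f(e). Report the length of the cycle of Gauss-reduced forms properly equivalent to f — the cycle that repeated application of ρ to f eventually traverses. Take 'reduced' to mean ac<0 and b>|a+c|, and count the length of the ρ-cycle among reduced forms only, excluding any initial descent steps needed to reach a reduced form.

D = 48, ⌊√D⌋ = 6
river: ρ → (2,4,-4)
river: ρ → (-4,4,2)
ρ-cycle length = 2 (tail of 0 descent steps not counted)

2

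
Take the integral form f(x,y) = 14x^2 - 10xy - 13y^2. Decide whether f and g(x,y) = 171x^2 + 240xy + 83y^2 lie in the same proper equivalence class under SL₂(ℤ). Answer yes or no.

D₁ = 828, D₂ = 828
river cycle of f (length 8): (-13, 10, 14), (14, 18, -9), (-9, 18, 14), (14, 10, -13), (-13, 16, 11), (11, 28, -1), (-1, 28, 11), (11, 16, -13)
river cycle of g (length 8): (14, 18, -9), (-9, 18, 14), (14, 10, -13), (-13, 16, 11), (11, 28, -1), (-1, 28, 11), (11, 16, -13), (-13, 10, 14)
cycles coincide ⇒ equivalent

yes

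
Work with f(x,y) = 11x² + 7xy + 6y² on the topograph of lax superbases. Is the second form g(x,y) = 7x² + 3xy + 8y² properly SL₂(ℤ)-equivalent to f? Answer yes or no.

D₁ = -215, D₂ = -215
f: flip: (11,7,6)→(6,-7,11)
f: translate: b→5 (≡-7 mod 12), so (6,-7,11)→(6,5,10)
f: reduced (well bottom): (6,5,10) with a≤c, −a<b≤a
g: reduced (well bottom): (7,3,8) with a≤c, −a<b≤a
reduced forms (6, 5, 10) vs (7, 3, 8) ⇒ inequivalent

no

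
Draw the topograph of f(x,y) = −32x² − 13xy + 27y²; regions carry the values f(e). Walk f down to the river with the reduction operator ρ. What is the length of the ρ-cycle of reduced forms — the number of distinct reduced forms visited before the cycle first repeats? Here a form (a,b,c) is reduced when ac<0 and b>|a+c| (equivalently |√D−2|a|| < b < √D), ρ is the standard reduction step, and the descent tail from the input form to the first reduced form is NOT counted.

D = 3625, ⌊√D⌋ = 60
descent: ρ → (27,13,-32)  [lands on river]
river: ρ → (-32,51,8)
river: ρ → (8,45,-50)
river: ρ → (-50,55,3)
river: ρ → (3,59,-12)
river: ρ → (-12,37,47)
river: ρ → (47,57,-2)
river: ρ → (-2,59,18)
river: ρ → (18,49,-17)
river: ρ → (-17,53,12)
river: ρ → (12,43,-37)
river: ρ → (-37,31,18)
river: ρ → (18,41,-27)
river: ρ → (-27,13,32)
river: ρ → (32,51,-8)
river: ρ → (-8,45,50)
river: ρ → (50,55,-3)
river: ρ → (-3,59,12)
river: ρ → (12,37,-47)
river: ρ → (-47,57,2)
river: ρ → (2,59,-18)
river: ρ → (-18,49,17)
river: ρ → (17,53,-12)
river: ρ → (-12,43,37)
river: ρ → (37,31,-18)
river: ρ → (-18,41,27)
ρ-cycle length = 26 (tail of 1 descent step not counted)

26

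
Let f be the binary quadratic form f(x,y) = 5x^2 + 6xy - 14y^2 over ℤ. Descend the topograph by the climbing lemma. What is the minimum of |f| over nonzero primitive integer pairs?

descent: ρ → (-14,-6,5)
descent: ρ → (5,16,-3)  [lands on river]
river: ρ → (-3,14,10)
river: ρ → (10,6,-7)
river: ρ → (-7,8,9)
river: ρ → (9,10,-6)
river: ρ → (-6,14,5)
closes: descent 2, river 6
min |a| on river = 3

3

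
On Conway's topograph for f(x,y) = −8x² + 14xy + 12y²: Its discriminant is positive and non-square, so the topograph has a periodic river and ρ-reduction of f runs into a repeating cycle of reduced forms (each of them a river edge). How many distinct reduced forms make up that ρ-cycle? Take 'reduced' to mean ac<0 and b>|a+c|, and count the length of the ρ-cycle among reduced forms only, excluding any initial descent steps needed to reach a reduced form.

D = 580, ⌊√D⌋ = 24
river: ρ → (12,10,-10)
river: ρ → (-10,10,12)
river: ρ → (12,14,-8)
river: ρ → (-8,18,8)
river: ρ → (8,14,-12)
river: ρ → (-12,10,10)
river: ρ → (10,10,-12)
river: ρ → (-12,14,8)
river: ρ → (8,18,-8)
river: ρ → (-8,14,12)
ρ-cycle length = 10 (tail of 0 descent steps not counted)

10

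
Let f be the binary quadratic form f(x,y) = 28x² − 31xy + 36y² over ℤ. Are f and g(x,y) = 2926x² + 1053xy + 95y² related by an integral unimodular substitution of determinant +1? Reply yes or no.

D₁ = -3071, D₂ = -3071
f: translate: b→25 (≡-31 mod 56), so (28,-31,36)→(28,25,33)
f: reduced (well bottom): (28,25,33) with a≤c, −a<b≤a
g: flip: (2926,1053,95)→(95,-1053,2926)
g: translate: b→87 (≡-1053 mod 190), so (95,-1053,2926)→(95,87,28)
g: flip: (95,87,28)→(28,-87,95)
g: translate: b→25 (≡-87 mod 56), so (28,-87,95)→(28,25,33)
g: reduced (well bottom): (28,25,33) with a≤c, −a<b≤a
reduced forms (28, 25, 33) vs (28, 25, 33) ⇒ equivalent

yes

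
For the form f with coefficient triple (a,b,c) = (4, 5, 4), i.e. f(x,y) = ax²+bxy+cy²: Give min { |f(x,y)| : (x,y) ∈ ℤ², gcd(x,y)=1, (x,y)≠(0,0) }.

translate: b→-3 (≡5 mod 8), so (4,5,4)→(4,-3,3)
flip: (4,-3,3)→(3,3,4)
reduced (well bottom): (3,3,4) with a≤c, −a<b≤a
well minimum = a = 3

3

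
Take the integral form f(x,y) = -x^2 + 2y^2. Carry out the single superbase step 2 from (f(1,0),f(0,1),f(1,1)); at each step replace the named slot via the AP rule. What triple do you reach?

start (-1,2,1) = (f(1,0),f(0,1),f(1,1))
replace slot 2: 2·((-1)+1) − 2 = -2 → (-1,-2,1)

-1,-2,1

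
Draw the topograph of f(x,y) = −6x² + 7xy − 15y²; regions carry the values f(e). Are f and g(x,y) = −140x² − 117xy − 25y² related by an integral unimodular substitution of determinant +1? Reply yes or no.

D₁ = -311, D₂ = -311
f is negative-definite; reduce −f:
−f: translate: b→5 (≡-7 mod 12), so (6,-7,15)→(6,5,14)
−f: reduced (well bottom): (6,5,14) with a≤c, −a<b≤a
flip sign back: reduced form of f is (-6,-5,-14)
g is negative-definite; reduce −g:
−g: flip: (140,117,25)→(25,-117,140)
−g: translate: b→-17 (≡-117 mod 50), so (25,-117,140)→(25,-17,6)
−g: flip: (25,-17,6)→(6,17,25)
−g: translate: b→5 (≡17 mod 12), so (6,17,25)→(6,5,14)
−g: reduced (well bottom): (6,5,14) with a≤c, −a<b≤a
flip sign back: reduced form of g is (-6,-5,-14)
reduced forms (-6, -5, -14) vs (-6, -5, -14) ⇒ equivalent

yes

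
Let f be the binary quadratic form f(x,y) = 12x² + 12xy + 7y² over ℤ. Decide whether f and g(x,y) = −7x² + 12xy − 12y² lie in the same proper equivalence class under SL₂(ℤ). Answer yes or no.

D₁ = -192, D₂ = -192
f: flip: (12,12,7)→(7,-12,12)
f: translate: b→2 (≡-12 mod 14), so (7,-12,12)→(7,2,7)
f: reduced (well bottom): (7,2,7) with a≤c, −a<b≤a
g is negative-definite; reduce −g:
−g: translate: b→2 (≡-12 mod 14), so (7,-12,12)→(7,2,7)
−g: reduced (well bottom): (7,2,7) with a≤c, −a<b≤a
flip sign back: reduced form of g is (-7,-2,-7)
reduced forms (7, 2, 7) vs (-7, -2, -7) ⇒ inequivalent

no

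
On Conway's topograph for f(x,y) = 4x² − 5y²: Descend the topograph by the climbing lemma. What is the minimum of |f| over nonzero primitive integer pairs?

descent: ρ → (-5,0,4)
descent: ρ → (4,8,-1)  [lands on river]
river: ρ → (-1,8,4)
closes: descent 2, river 2
min |a| on river = 1

1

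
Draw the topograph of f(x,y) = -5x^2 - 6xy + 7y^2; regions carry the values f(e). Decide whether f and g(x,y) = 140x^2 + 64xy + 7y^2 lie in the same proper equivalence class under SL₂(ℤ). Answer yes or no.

D₁ = 176, D₂ = 176
river cycle of f (length 8): (7, 6, -5), (-5, 4, 8), (8, 12, -1), (-1, 12, 8), (8, 4, -5), (-5, 6, 7), (7, 8, -4), (-4, 8, 7)
river cycle of g (length 8): (7, 6, -5), (-5, 4, 8), (8, 12, -1), (-1, 12, 8), (8, 4, -5), (-5, 6, 7), (7, 8, -4), (-4, 8, 7)
cycles coincide ⇒ equivalent

yes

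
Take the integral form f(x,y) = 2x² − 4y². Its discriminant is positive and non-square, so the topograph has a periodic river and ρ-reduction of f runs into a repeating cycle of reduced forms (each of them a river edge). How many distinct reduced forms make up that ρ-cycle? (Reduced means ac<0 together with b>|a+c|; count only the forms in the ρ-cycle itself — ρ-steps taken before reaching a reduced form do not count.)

D = 32, ⌊√D⌋ = 5
descent: ρ → (-4,0,2)
descent: ρ → (2,4,-2)  [lands on river]
river: ρ → (-2,4,2)
ρ-cycle length = 2 (tail of 2 descent steps not counted)

2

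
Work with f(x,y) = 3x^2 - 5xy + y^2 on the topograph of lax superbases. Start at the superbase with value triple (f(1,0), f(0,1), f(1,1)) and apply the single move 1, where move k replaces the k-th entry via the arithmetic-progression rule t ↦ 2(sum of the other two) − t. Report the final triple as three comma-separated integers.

start (3,1,-1) = (f(1,0),f(0,1),f(1,1))
replace slot 1: 2·(1+(-1)) − 3 = -3 → (-3,1,-1)

-3,1,-1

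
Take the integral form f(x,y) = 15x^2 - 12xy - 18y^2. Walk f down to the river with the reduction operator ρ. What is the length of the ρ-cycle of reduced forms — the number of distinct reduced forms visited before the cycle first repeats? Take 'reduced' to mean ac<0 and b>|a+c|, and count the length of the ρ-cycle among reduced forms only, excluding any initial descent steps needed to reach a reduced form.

D = 1224, ⌊√D⌋ = 34
descent: ρ → (-18,12,15)  [lands on river]
river: ρ → (15,18,-15)
river: ρ → (-15,12,18)
river: ρ → (18,24,-9)
river: ρ → (-9,30,9)
river: ρ → (9,24,-18)
ρ-cycle length = 6 (tail of 1 descent step not counted)

6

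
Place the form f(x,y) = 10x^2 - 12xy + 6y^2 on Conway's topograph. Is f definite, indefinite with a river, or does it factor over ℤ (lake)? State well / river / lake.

D = b²−4ac = (-12)² − 4·10·6 = -96
D < 0 ⇒ definite ⇒ every region one sign ⇒ single well

well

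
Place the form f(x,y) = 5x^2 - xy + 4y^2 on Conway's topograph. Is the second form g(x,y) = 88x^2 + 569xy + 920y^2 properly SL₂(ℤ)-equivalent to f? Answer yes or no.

D₁ = -79, D₂ = -79
f: flip: (5,-1,4)→(4,1,5)
f: reduced (well bottom): (4,1,5) with a≤c, −a<b≤a
g: translate: b→41 (≡569 mod 176), so (88,569,920)→(88,41,5)
g: flip: (88,41,5)→(5,-41,88)
g: translate: b→-1 (≡-41 mod 10), so (5,-41,88)→(5,-1,4)
g: flip: (5,-1,4)→(4,1,5)
g: reduced (well bottom): (4,1,5) with a≤c, −a<b≤a
reduced forms (4, 1, 5) vs (4, 1, 5) ⇒ equivalent

yes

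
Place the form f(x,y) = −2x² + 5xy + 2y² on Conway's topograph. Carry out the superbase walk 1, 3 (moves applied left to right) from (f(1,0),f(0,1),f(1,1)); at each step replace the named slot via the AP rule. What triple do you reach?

start (-2,2,5) = (f(1,0),f(0,1),f(1,1))
replace slot 1: 2·(2+5) − (-2) = 16 → (16,2,5)
replace slot 3: 2·(16+2) − 5 = 31 → (16,2,31)

16,2,31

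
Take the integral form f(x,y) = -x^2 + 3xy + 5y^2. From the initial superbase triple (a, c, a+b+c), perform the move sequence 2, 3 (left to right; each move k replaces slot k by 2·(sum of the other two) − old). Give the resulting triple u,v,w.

start (-1,5,7) = (f(1,0),f(0,1),f(1,1))
replace slot 2: 2·((-1)+7) − 5 = 7 → (-1,7,7)
replace slot 3: 2·((-1)+7) − 7 = 5 → (-1,7,5)

-1,7,5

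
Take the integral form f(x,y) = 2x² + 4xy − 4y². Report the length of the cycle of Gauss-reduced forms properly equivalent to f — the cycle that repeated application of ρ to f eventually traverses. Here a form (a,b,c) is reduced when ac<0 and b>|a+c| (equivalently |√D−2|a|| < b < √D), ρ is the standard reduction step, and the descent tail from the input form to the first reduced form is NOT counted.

D = 48, ⌊√D⌋ = 6
river: ρ → (-4,4,2)
river: ρ → (2,4,-4)
ρ-cycle length = 2 (tail of 0 descent steps not counted)

2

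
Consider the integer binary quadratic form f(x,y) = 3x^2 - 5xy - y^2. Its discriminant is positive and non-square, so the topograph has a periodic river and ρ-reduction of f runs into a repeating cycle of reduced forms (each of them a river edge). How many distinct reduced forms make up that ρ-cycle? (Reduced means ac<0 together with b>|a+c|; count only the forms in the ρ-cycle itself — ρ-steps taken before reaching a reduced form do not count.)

D = 37, ⌊√D⌋ = 6
descent: ρ → (-1,5,3)  [lands on river]
river: ρ → (3,1,-3)
river: ρ → (-3,5,1)
river: ρ → (1,5,-3)
river: ρ → (-3,1,3)
river: ρ → (3,5,-1)
ρ-cycle length = 6 (tail of 1 descent step not counted)

6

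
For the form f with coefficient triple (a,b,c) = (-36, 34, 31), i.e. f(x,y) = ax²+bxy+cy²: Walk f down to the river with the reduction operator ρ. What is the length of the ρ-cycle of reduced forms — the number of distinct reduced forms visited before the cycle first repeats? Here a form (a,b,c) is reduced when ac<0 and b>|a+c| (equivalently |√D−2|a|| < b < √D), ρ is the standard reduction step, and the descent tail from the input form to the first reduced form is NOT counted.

D = 5620, ⌊√D⌋ = 74
river: ρ → (31,28,-39)
river: ρ → (-39,50,20)
river: ρ → (20,70,-9)
river: ρ → (-9,74,4)
river: ρ → (4,70,-45)
river: ρ → (-45,20,29)
river: ρ → (29,38,-36)
river: ρ → (-36,34,31)
ρ-cycle length = 8 (tail of 0 descent steps not counted)

8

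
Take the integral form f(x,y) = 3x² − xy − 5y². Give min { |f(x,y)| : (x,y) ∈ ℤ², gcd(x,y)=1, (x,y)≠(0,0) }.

descent: ρ → (-5,1,3)
descent: ρ → (3,5,-3)  [lands on river]
river: ρ → (-3,7,1)
river: ρ → (1,7,-3)
river: ρ → (-3,5,3)
river: ρ → (3,7,-1)
river: ρ → (-1,7,3)
closes: descent 2, river 6
min |a| on river = 1

1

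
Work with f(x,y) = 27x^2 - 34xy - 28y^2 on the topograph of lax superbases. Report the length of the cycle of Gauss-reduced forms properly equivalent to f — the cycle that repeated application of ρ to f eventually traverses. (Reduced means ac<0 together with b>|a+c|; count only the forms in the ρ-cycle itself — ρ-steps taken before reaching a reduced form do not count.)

D = 4180, ⌊√D⌋ = 64
descent: ρ → (-28,34,27)  [lands on river]
river: ρ → (27,20,-35)
river: ρ → (-35,50,12)
river: ρ → (12,46,-43)
river: ρ → (-43,40,15)
river: ρ → (15,50,-28)
river: ρ → (-28,62,3)
river: ρ → (3,64,-7)
river: ρ → (-7,62,12)
river: ρ → (12,58,-17)
river: ρ → (-17,44,33)
river: ρ → (33,22,-28)
ρ-cycle length = 12 (tail of 1 descent step not counted)

12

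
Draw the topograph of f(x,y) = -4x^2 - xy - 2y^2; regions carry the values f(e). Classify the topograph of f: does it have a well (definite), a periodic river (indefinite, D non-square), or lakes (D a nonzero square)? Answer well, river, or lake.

D = b²−4ac = (-1)² − 4·(-4)·(-2) = -31
D < 0 ⇒ definite ⇒ every region one sign ⇒ single well

well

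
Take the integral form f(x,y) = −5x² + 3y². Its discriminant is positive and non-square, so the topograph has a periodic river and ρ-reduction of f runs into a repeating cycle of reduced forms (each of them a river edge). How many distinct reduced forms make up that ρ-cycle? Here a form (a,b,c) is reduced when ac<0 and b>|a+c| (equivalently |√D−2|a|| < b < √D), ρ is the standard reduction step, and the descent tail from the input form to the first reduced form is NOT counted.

D = 60, ⌊√D⌋ = 7
descent: ρ → (3,6,-2)  [lands on river]
river: ρ → (-2,6,3)
ρ-cycle length = 2 (tail of 1 descent step not counted)

2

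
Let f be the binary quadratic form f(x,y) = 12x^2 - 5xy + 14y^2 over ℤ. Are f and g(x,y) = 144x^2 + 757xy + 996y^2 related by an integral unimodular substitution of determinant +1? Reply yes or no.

D₁ = -647, D₂ = -647
f: reduced (well bottom): (12,-5,14) with a≤c, −a<b≤a
g: translate: b→-107 (≡757 mod 288), so (144,757,996)→(144,-107,21)
g: flip: (144,-107,21)→(21,107,144)
g: translate: b→-19 (≡107 mod 42), so (21,107,144)→(21,-19,12)
g: flip: (21,-19,12)→(12,19,21)
g: translate: b→-5 (≡19 mod 24), so (12,19,21)→(12,-5,14)
g: reduced (well bottom): (12,-5,14) with a≤c, −a<b≤a
reduced forms (12, -5, 14) vs (12, -5, 14) ⇒ equivalent

yes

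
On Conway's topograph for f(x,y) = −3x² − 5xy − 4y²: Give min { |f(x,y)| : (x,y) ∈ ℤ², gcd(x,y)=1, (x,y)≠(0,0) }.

translate: b→-1 (≡5 mod 6), so (3,5,4)→(3,-1,2)
flip: (3,-1,2)→(2,1,3)
reduced (well bottom): (2,1,3) with a≤c, −a<b≤a
well minimum |f| = |-2| = 2 (negative-definite)

2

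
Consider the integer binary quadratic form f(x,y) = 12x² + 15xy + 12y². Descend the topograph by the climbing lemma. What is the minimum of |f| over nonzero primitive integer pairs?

translate: b→-9 (≡15 mod 24), so (12,15,12)→(12,-9,9)
flip: (12,-9,9)→(9,9,12)
reduced (well bottom): (9,9,12) with a≤c, −a<b≤a
well minimum = a = 9

9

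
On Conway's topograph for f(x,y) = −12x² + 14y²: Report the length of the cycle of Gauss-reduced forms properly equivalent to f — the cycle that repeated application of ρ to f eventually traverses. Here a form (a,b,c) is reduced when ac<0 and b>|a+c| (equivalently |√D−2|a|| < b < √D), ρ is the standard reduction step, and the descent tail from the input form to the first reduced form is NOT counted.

D = 672, ⌊√D⌋ = 25
descent: ρ → (14,0,-12)
descent: ρ → (-12,24,2)  [lands on river]
river: ρ → (2,24,-12)
ρ-cycle length = 2 (tail of 2 descent steps not counted)

2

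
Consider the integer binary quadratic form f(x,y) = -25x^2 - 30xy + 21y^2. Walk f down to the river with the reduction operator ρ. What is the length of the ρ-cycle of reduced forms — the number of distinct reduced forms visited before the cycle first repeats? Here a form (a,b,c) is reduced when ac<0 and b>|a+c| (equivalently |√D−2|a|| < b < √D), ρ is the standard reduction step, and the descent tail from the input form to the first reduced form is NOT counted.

D = 3000, ⌊√D⌋ = 54
descent: ρ → (21,30,-25)  [lands on river]
river: ρ → (-25,20,26)
river: ρ → (26,32,-19)
river: ρ → (-19,44,14)
river: ρ → (14,40,-25)
river: ρ → (-25,10,29)
river: ρ → (29,48,-6)
river: ρ → (-6,48,29)
river: ρ → (29,10,-25)
river: ρ → (-25,40,14)
river: ρ → (14,44,-19)
river: ρ → (-19,32,26)
river: ρ → (26,20,-25)
river: ρ → (-25,30,21)
river: ρ → (21,54,-1)
river: ρ → (-1,54,21)
ρ-cycle length = 16 (tail of 1 descent step not counted)

16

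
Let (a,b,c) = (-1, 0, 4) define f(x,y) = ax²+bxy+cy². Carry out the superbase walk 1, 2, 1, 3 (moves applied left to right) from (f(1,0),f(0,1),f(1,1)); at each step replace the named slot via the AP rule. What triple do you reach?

start (-1,4,3) = (f(1,0),f(0,1),f(1,1))
replace slot 1: 2·(4+3) − (-1) = 15 → (15,4,3)
replace slot 2: 2·(15+3) − 4 = 32 → (15,32,3)
replace slot 1: 2·(32+3) − 15 = 55 → (55,32,3)
replace slot 3: 2·(55+32) − 3 = 171 → (55,32,171)

55,32,171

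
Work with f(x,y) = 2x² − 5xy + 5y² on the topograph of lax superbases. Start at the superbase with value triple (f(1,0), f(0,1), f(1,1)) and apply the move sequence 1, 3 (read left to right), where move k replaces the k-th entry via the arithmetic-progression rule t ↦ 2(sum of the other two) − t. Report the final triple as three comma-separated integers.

start (2,5,2) = (f(1,0),f(0,1),f(1,1))
replace slot 1: 2·(5+2) − 2 = 12 → (12,5,2)
replace slot 3: 2·(12+5) − 2 = 32 → (12,5,32)

12,5,32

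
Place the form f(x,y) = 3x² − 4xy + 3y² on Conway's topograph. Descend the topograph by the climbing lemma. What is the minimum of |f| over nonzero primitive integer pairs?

translate: b→2 (≡-4 mod 6), so (3,-4,3)→(3,2,2)
flip: (3,2,2)→(2,-2,3)
translate: b→2 (≡-2 mod 4), so (2,-2,3)→(2,2,3)
reduced (well bottom): (2,2,3) with a≤c, −a<b≤a
well minimum = a = 2

2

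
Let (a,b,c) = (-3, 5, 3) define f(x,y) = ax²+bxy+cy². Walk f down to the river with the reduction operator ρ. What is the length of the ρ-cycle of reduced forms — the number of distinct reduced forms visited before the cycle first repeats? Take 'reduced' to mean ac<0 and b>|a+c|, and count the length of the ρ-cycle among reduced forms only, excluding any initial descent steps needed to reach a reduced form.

D = 61, ⌊√D⌋ = 7
river: ρ → (3,7,-1)
river: ρ → (-1,7,3)
river: ρ → (3,5,-3)
river: ρ → (-3,7,1)
river: ρ → (1,7,-3)
river: ρ → (-3,5,3)
ρ-cycle length = 6 (tail of 0 descent steps not counted)

6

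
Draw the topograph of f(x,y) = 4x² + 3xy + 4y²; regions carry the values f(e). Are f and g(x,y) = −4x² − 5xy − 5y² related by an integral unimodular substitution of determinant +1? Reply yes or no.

D₁ = -55, D₂ = -55
f: reduced (well bottom): (4,3,4) with a≤c, −a<b≤a
g is negative-definite; reduce −g:
−g: translate: b→-3 (≡5 mod 8), so (4,5,5)→(4,-3,4)
−g: flip: (4,-3,4)→(4,3,4)
−g: reduced (well bottom): (4,3,4) with a≤c, −a<b≤a
flip sign back: reduced form of g is (-4,-3,-4)
reduced forms (4, 3, 4) vs (-4, -3, -4) ⇒ inequivalent

no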